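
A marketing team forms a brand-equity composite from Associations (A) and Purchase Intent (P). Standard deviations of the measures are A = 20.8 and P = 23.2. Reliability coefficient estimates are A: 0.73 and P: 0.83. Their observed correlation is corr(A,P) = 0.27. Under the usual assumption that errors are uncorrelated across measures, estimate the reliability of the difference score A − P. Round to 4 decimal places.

0.7067

Var(A−P) = 20.8² + 23.2² − 2·20.8·23.2·0.27 = 970.88 − 260.582 = 710.298.
Under uncorrelated errors the observed covariances equal the true-score covariances, so only the own-variance terms attenuate.
True-score variance = [20.8²·0.73 + 23.2²·0.83] − 260.582 = 762.566 − 260.582 = 501.984.
Reliability = 501.984 / 710.298 = 0.7067.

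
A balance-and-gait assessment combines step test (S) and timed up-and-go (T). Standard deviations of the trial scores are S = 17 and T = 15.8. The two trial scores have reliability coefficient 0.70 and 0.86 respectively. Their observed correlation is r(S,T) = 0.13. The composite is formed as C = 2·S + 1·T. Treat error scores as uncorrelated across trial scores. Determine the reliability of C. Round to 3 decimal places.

Var(C) = 2²·17² + 15.8² + 2·[2·17·15.8·0.13] = 1405.64 + 139.672 = 1545.31.
With uncorrelated errors the cross-covariances are all true-score covariance, so they carry over unchanged; only the diagonal terms shrink to ρᵢσᵢ².
True-score variance = [2²·17²·0.70 + 15.8²·0.86] + 139.672 = 1023.89 + 139.672 = 1163.56.
Reliability = 1163.56 / 1545.31 = 0.753.

0.753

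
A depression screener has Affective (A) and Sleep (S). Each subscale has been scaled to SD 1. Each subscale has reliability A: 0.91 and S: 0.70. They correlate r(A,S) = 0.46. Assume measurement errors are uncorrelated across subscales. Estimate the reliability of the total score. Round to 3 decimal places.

Var(A+S) = 2 + 2·[0.46] = 2 + 0.92 = 2.92.
Under uncorrelated errors the observed covariances equal the true-score covariances, so only the own-variance terms attenuate.
True-score variance = [0.91 + 0.70] + 0.92 = 1.61 + 0.92 = 2.53.
Reliability = 2.53 / 2.92 = 0.866.

0.866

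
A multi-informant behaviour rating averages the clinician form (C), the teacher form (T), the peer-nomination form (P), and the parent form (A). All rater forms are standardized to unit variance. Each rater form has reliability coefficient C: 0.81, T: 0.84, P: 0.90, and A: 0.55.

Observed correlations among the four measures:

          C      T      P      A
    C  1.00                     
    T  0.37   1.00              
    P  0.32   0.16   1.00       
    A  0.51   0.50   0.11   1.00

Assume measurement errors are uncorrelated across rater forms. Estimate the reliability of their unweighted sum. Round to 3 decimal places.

0.887

Var(C+T+P+A) = 4 + 2·[0.37 + 0.32 + 0.51 + 0.16 + 0.50 + 0.11] = 4 + 3.94 = 7.94.
With uncorrelated errors the cross-covariances are all true-score covariance, so they carry over unchanged; only the diagonal terms shrink to ρᵢσᵢ².
True-score variance = [0.81 + 0.84 + 0.90 + 0.55] + 3.94 = 3.1 + 3.94 = 7.04.
Reliability = 7.04 / 7.94 = 0.887.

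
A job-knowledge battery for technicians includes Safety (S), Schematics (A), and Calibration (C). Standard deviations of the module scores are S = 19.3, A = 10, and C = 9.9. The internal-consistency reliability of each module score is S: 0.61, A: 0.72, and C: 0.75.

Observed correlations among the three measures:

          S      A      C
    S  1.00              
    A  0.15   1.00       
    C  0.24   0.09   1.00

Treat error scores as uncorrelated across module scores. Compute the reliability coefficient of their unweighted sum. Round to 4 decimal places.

0.7320

Var(S+A+C) = 19.3² + 10² + 9.9² + 2·[19.3·10·0.15 + 19.3·9.9·0.24 + 10·9.9·0.09] = 570.5 + 167.434 = 737.934.
Under uncorrelated errors the observed covariances equal the true-score covariances, so only the own-variance terms attenuate.
True-score variance = [19.3²·0.61 + 10²·0.72 + 9.9²·0.75] + 167.434 = 372.726 + 167.434 = 540.16.
Reliability = 540.16 / 737.934 = 0.7320.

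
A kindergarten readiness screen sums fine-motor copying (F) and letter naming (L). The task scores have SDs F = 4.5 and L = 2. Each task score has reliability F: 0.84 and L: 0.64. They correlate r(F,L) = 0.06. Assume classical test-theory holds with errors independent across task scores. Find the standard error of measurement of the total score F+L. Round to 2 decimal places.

2.16

Var(total) = 24.25 + 1.08 = 25.33.
True-score variance = 19.57 + 1.08 = 20.65, so reliability = 0.8152.
Error variance = 25.33 − 20.65 = 4.68; SEM = √4.68 = 2.16.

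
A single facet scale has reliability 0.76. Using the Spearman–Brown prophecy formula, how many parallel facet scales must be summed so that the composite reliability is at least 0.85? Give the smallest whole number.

2

k ≥ ρ*(1−ρ₁)/(ρ₁(1−ρ*)) = 0.85·0.24 / (0.76·0.15) = 1.789.
Smallest integer k = 2.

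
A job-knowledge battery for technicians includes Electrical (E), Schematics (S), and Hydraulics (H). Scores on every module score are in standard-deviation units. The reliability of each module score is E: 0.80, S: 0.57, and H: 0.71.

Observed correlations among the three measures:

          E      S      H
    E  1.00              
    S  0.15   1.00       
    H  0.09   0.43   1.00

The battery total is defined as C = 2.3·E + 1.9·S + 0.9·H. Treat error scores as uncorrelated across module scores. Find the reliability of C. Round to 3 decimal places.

0.779

Var(C) = 2.3² + 1.9² + 0.9² + 2·[4.37·0.15 + 2.07·0.09 + 1.71·0.43] = 9.71 + 3.1542 = 12.8642.
With uncorrelated errors the cross-covariances are all true-score covariance, so they carry over unchanged; only the diagonal terms shrink to ρᵢσᵢ².
True-score variance = [2.3²·0.80 + 1.9²·0.57 + 0.9²·0.71] + 3.1542 = 6.8648 + 3.1542 = 10.019.
Reliability = 10.019 / 12.8642 = 0.779.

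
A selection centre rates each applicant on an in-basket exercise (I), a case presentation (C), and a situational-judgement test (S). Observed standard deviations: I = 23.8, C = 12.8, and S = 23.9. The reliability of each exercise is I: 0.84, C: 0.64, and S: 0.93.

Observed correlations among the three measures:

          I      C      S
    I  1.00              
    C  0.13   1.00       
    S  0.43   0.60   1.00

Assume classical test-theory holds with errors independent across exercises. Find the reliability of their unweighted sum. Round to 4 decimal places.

0.9152

Var(I+C+S) = 23.8² + 12.8² + 23.9² + 2·[23.8·12.8·0.13 + 23.8·23.9·0.43 + 12.8·23.9·0.60] = 1301.49 + 935.496 = 2236.99.
With uncorrelated errors the cross-covariances are all true-score covariance, so they carry over unchanged; only the diagonal terms shrink to ρᵢσᵢ².
True-score variance = [23.8²·0.84 + 12.8²·0.64 + 23.9²·0.93] + 935.496 = 1111.89 + 935.496 = 2047.39.
Reliability = 2047.39 / 2236.99 = 0.9152.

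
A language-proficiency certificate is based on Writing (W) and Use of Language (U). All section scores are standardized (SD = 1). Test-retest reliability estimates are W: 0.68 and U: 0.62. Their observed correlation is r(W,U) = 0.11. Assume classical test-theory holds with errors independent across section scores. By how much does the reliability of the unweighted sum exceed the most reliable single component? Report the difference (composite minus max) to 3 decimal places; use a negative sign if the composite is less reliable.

Var(sum) = 2 + 0.22 = 2.22; true-score variance = 1.3 + 0.22 = 1.52; composite reliability = 0.6847.
Max component reliability = 0.6800.
Difference = 0.6847 − 0.6800 = 0.005.

0.005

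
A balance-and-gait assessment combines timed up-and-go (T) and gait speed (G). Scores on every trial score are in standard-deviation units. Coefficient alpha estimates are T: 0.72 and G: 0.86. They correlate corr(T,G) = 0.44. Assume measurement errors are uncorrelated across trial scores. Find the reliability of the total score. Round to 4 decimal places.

0.8542

Var(T+G) = 2 + 2·[0.44] = 2 + 0.88 = 2.88.
Because errors are independent across components, Cov(Tᵢ,Tⱼ) = Cov(Xᵢ,Xⱼ); the off-diagonal part of the true-score variance is the same as above.
True-score variance = [0.72 + 0.86] + 0.88 = 1.58 + 0.88 = 2.46.
Reliability = 2.46 / 2.88 = 0.8542.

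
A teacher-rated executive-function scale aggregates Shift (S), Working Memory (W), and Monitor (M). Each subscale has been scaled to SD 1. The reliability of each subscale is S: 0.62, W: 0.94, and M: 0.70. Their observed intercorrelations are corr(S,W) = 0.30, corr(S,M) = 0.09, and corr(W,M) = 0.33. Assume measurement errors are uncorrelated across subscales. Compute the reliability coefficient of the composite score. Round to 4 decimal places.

Var(S+W+M) = 3 + 2·[0.30 + 0.09 + 0.33] = 3 + 1.44 = 4.44.
Under uncorrelated errors the observed covariances equal the true-score covariances, so only the own-variance terms attenuate.
True-score variance = [0.62 + 0.94 + 0.70] + 1.44 = 2.26 + 1.44 = 3.7.
Reliability = 3.7 / 4.44 = 0.8333.

0.8333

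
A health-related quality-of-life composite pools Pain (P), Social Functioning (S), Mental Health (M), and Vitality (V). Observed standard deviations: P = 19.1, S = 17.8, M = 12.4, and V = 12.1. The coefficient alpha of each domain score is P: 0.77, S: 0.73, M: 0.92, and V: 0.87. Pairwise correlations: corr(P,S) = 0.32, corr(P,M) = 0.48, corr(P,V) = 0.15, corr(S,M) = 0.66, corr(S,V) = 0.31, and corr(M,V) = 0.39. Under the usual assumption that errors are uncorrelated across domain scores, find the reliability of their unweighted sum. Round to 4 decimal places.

Var(P+S+M+V) = 19.1² + 17.8² + 12.4² + 12.1² + 2·[19.1·17.8·0.32 + 19.1·12.4·0.48 + 19.1·12.1·0.15 + 17.8·12.4·0.66 + 17.8·12.1·0.31 + 12.4·12.1·0.39] = 981.82 + 1056.2 = 2038.02.
With uncorrelated errors the cross-covariances are all true-score covariance, so they carry over unchanged; only the diagonal terms shrink to ρᵢσᵢ².
True-score variance = [19.1²·0.77 + 17.8²·0.73 + 12.4²·0.92 + 12.1²·0.87] + 1056.2 = 781.033 + 1056.2 = 1837.24.
Reliability = 1837.24 / 2038.02 = 0.9015.

0.9015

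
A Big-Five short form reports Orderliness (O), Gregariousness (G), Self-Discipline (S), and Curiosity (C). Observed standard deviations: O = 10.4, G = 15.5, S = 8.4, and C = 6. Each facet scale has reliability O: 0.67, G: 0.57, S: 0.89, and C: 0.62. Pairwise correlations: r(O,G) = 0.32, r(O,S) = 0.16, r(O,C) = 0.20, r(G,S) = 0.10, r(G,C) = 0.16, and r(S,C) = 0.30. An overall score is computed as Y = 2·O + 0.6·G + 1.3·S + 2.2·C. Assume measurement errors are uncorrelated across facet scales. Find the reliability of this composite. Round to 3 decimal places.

Var(Y) = 2²·10.4² + 0.6²·15.5² + 1.3²·8.4² + 2.2²·6² + 2·[1.2·10.4·15.5·0.32 + 2.6·10.4·8.4·0.16 + 4.4·10.4·6·0.20 + 0.78·15.5·8.4·0.10 + 1.32·15.5·6·0.16 + 2.86·8.4·6·0.30] = 812.616 + 452.39 = 1265.01.
Because errors are independent across components, Cov(Tᵢ,Tⱼ) = Cov(Xᵢ,Xⱼ); the off-diagonal part of the true-score variance is the same as above.
True-score variance = [2²·10.4²·0.67 + 0.6²·15.5²·0.57 + 1.3²·8.4²·0.89 + 2.2²·6²·0.62] + 452.39 = 553.326 + 452.39 = 1005.72.
Reliability = 1005.72 / 1265.01 = 0.795.

0.795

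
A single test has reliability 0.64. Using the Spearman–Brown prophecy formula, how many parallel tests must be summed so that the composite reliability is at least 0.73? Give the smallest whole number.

2

k ≥ ρ*(1−ρ₁)/(ρ₁(1−ρ*)) = 0.73·0.36 / (0.64·0.27) = 1.521.
Smallest integer k = 2.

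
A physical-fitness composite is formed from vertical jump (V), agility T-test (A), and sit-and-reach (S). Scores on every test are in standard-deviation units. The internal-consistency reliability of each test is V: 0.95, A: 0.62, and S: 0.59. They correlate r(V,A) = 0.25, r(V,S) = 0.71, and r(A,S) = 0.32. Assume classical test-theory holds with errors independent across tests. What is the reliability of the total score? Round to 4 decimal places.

0.8489

Var(V+A+S) = 3 + 2·[0.25 + 0.71 + 0.32] = 3 + 2.56 = 5.56.
Because errors are independent across components, Cov(Tᵢ,Tⱼ) = Cov(Xᵢ,Xⱼ); the off-diagonal part of the true-score variance is the same as above.
True-score variance = [0.95 + 0.62 + 0.59] + 2.56 = 2.16 + 2.56 = 4.72.
Reliability = 4.72 / 5.56 = 0.8489.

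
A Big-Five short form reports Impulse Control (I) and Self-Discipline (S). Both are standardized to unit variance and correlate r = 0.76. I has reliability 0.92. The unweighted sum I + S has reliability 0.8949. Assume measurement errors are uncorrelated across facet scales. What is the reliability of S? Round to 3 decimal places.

0.710

Var(I+S) = 2 + 2·0.76 = 3.520.
True-score variance = ρ_I + ρ_S + 2·0.76, so 0.8949 = (0.92 + ρ_S + 1.52) / 3.520.
ρ_S = 0.8949·3.520 − 0.92 − 1.52 = 0.710.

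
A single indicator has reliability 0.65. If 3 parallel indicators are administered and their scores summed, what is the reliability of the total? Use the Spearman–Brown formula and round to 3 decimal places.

0.848

ρ_k = kρ / (1 + (k−1)ρ) = 3·0.65 / (1 + 2·0.65) = 1.950 / 2.300 = 0.848.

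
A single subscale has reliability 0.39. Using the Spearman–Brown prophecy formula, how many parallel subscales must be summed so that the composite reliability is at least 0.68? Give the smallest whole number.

k ≥ ρ*(1−ρ₁)/(ρ₁(1−ρ*)) = 0.68·0.61 / (0.39·0.32) = 3.324.
Smallest integer k = 4.

4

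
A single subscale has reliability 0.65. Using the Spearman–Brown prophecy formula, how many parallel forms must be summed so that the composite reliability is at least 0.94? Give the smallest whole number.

9

k ≥ ρ*(1−ρ₁)/(ρ₁(1−ρ*)) = 0.94·0.35 / (0.65·0.06) = 8.436.
Smallest integer k = 9.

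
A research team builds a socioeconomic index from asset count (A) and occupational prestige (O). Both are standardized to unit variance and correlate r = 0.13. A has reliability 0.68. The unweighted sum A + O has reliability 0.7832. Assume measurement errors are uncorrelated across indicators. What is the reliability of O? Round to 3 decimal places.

0.830

Var(A+O) = 2 + 2·0.13 = 2.260.
True-score variance = ρ_A + ρ_O + 2·0.13, so 0.7832 = (0.68 + ρ_O + 0.26) / 2.260.
ρ_O = 0.7832·2.260 − 0.68 − 0.26 = 0.830.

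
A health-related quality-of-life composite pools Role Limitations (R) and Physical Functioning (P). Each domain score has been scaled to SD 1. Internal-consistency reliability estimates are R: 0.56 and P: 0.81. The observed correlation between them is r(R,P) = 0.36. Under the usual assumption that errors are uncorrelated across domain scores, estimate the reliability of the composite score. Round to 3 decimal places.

Var(R+P) = 2 + 2·[0.36] = 2 + 0.72 = 2.72.
Because errors are independent across components, Cov(Tᵢ,Tⱼ) = Cov(Xᵢ,Xⱼ); the off-diagonal part of the true-score variance is the same as above.
True-score variance = [0.56 + 0.81] + 0.72 = 1.37 + 0.72 = 2.09.
Reliability = 2.09 / 2.72 = 0.768.

0.768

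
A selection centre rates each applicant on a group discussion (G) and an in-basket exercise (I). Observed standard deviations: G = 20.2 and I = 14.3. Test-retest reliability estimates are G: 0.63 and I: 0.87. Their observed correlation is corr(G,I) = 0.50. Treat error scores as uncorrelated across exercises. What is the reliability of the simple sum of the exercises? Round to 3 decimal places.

Var(G+I) = 20.2² + 14.3² + 2·[20.2·14.3·0.50] = 612.53 + 288.86 = 901.39.
With uncorrelated errors the cross-covariances are all true-score covariance, so they carry over unchanged; only the diagonal terms shrink to ρᵢσᵢ².
True-score variance = [20.2²·0.63 + 14.3²·0.87] + 288.86 = 434.971 + 288.86 = 723.832.
Reliability = 723.832 / 901.39 = 0.803.

0.803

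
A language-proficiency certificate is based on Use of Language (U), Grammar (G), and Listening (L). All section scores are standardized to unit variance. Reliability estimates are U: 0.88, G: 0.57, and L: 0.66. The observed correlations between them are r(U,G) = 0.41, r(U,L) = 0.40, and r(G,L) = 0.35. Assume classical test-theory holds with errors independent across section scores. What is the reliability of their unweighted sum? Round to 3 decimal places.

0.833

Var(U+G+L) = 3 + 2·[0.41 + 0.40 + 0.35] = 3 + 2.32 = 5.32.
Because errors are independent across components, Cov(Tᵢ,Tⱼ) = Cov(Xᵢ,Xⱼ); the off-diagonal part of the true-score variance is the same as above.
True-score variance = [0.88 + 0.57 + 0.66] + 2.32 = 2.11 + 2.32 = 4.43.
Reliability = 4.43 / 5.32 = 0.833.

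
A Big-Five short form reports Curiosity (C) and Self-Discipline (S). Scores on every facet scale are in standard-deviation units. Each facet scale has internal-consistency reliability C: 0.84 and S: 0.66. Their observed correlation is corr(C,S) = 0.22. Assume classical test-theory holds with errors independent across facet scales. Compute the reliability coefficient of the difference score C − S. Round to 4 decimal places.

0.6795

Var(C−S) = 1 + 1 − 2·0.22 = 2 − 0.44 = 1.56.
With uncorrelated errors the cross-covariances are all true-score covariance, so they carry over unchanged; only the diagonal terms shrink to ρᵢσᵢ².
True-score variance = [0.84 + 0.66] − 0.44 = 1.5 − 0.44 = 1.06.
Reliability = 1.06 / 1.56 = 0.6795.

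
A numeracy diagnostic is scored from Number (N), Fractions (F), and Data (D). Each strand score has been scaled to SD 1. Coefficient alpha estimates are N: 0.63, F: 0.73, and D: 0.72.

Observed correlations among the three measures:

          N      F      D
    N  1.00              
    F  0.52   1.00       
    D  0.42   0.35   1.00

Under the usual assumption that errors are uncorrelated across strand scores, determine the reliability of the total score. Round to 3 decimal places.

0.835

Var(N+F+D) = 3 + 2·[0.52 + 0.42 + 0.35] = 3 + 2.58 = 5.58.
Because errors are independent across components, Cov(Tᵢ,Tⱼ) = Cov(Xᵢ,Xⱼ); the off-diagonal part of the true-score variance is the same as above.
True-score variance = [0.63 + 0.73 + 0.72] + 2.58 = 2.08 + 2.58 = 4.66.
Reliability = 4.66 / 5.58 = 0.835.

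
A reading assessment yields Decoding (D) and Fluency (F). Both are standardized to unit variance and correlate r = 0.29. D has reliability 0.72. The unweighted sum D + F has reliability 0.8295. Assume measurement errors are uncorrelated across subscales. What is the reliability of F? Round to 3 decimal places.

Var(D+F) = 2 + 2·0.29 = 2.580.
True-score variance = ρ_D + ρ_F + 2·0.29, so 0.8295 = (0.72 + ρ_F + 0.58) / 2.580.
ρ_F = 0.8295·2.580 − 0.72 − 0.58 = 0.840.

0.840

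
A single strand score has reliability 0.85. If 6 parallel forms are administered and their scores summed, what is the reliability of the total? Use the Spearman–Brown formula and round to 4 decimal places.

ρ_k = kρ / (1 + (k−1)ρ) = 6·0.85 / (1 + 5·0.85) = 5.100 / 5.250 = 0.9714.

0.9714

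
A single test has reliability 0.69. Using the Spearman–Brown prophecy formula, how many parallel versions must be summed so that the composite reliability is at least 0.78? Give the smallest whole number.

k ≥ ρ*(1−ρ₁)/(ρ₁(1−ρ*)) = 0.78·0.31 / (0.69·0.22) = 1.593.
Smallest integer k = 2.

2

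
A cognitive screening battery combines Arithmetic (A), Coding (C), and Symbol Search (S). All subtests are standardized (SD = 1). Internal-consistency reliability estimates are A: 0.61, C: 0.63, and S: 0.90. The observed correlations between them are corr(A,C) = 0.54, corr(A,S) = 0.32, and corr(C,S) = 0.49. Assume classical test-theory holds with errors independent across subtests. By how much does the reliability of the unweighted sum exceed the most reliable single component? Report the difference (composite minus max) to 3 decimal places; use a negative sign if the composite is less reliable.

Var(sum) = 3 + 2.7 = 5.7; true-score variance = 2.14 + 2.7 = 4.84; composite reliability = 0.8491.
Max component reliability = 0.9000.
Difference = 0.8491 − 0.9000 = -0.051.

-0.051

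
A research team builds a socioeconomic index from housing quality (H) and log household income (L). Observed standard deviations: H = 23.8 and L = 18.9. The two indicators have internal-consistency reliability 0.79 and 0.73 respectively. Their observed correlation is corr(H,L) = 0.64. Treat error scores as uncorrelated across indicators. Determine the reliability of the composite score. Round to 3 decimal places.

Var(H+L) = 23.8² + 18.9² + 2·[23.8·18.9·0.64] = 923.65 + 575.77 = 1499.42.
Because errors are independent across components, Cov(Tᵢ,Tⱼ) = Cov(Xᵢ,Xⱼ); the off-diagonal part of the true-score variance is the same as above.
True-score variance = [23.8²·0.79 + 18.9²·0.73] + 575.77 = 708.251 + 575.77 = 1284.02.
Reliability = 1284.02 / 1499.42 = 0.856.

0.856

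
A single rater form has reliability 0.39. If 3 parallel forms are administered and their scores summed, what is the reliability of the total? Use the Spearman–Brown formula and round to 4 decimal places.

ρ_k = kρ / (1 + (k−1)ρ) = 3·0.39 / (1 + 2·0.39) = 1.170 / 1.780 = 0.6573.

0.6573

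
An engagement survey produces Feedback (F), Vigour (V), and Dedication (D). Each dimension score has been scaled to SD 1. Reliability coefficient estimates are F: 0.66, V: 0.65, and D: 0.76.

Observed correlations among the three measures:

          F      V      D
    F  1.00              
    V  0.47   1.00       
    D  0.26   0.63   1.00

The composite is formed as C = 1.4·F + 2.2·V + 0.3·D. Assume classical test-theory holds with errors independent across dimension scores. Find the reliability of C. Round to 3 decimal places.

0.780

Var(C) = 1.4² + 2.2² + 0.3² + 2·[3.08·0.47 + 0.42·0.26 + 0.66·0.63] = 6.89 + 3.9452 = 10.8352.
With uncorrelated errors the cross-covariances are all true-score covariance, so they carry over unchanged; only the diagonal terms shrink to ρᵢσᵢ².
True-score variance = [1.4²·0.66 + 2.2²·0.65 + 0.3²·0.76] + 3.9452 = 4.508 + 3.9452 = 8.4532.
Reliability = 8.4532 / 10.8352 = 0.780.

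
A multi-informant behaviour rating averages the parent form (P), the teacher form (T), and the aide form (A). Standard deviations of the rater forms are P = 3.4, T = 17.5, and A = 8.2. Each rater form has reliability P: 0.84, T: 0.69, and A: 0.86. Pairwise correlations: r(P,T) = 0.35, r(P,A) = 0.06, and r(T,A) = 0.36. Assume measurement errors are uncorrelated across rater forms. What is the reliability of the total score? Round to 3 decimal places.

Var(P+T+A) = 3.4² + 17.5² + 8.2² + 2·[3.4·17.5·0.35 + 3.4·8.2·0.06 + 17.5·8.2·0.36] = 385.05 + 148.316 = 533.366.
Under uncorrelated errors the observed covariances equal the true-score covariances, so only the own-variance terms attenuate.
True-score variance = [3.4²·0.84 + 17.5²·0.69 + 8.2²·0.86] + 148.316 = 278.849 + 148.316 = 427.165.
Reliability = 427.165 / 533.366 = 0.801.

0.801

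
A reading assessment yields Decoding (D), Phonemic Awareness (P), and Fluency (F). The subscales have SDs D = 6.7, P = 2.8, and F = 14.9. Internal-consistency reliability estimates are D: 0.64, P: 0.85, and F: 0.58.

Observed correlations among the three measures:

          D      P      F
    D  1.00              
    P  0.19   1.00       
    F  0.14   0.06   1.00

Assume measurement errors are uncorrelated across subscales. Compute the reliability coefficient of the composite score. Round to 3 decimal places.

Var(D+P+F) = 6.7² + 2.8² + 14.9² + 2·[6.7·2.8·0.19 + 6.7·14.9·0.14 + 2.8·14.9·0.06] = 274.74 + 40.0876 = 314.828.
Because errors are independent across components, Cov(Tᵢ,Tⱼ) = Cov(Xᵢ,Xⱼ); the off-diagonal part of the true-score variance is the same as above.
True-score variance = [6.7²·0.64 + 2.8²·0.85 + 14.9²·0.58] + 40.0876 = 164.159 + 40.0876 = 204.247.
Reliability = 204.247 / 314.828 = 0.649.

0.649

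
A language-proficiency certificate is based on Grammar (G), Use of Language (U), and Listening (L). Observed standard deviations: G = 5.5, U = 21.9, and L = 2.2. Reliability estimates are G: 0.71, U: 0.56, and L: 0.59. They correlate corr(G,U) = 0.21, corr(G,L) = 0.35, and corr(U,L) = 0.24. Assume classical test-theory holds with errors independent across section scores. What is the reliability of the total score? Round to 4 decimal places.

0.6284

Var(G+U+L) = 5.5² + 21.9² + 2.2² + 2·[5.5·21.9·0.21 + 5.5·2.2·0.35 + 21.9·2.2·0.24] = 514.7 + 82.1854 = 596.885.
Under uncorrelated errors the observed covariances equal the true-score covariances, so only the own-variance terms attenuate.
True-score variance = [5.5²·0.71 + 21.9²·0.56 + 2.2²·0.59] + 82.1854 = 292.915 + 82.1854 = 375.1.
Reliability = 375.1 / 596.885 = 0.6284.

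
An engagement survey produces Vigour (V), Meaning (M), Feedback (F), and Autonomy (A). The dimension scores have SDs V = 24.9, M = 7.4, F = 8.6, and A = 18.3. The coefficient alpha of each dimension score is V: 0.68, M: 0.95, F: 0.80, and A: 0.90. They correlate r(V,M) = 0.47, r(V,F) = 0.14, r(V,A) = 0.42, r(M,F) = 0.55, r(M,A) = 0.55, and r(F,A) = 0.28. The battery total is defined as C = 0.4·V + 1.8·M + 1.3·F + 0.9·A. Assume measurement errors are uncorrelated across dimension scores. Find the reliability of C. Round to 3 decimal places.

Var(C) = 0.4²·24.9² + 1.8²·7.4² + 1.3²·8.6² + 0.9²·18.3² + 2·[0.72·24.9·7.4·0.47 + 0.52·24.9·8.6·0.14 + 0.36·24.9·18.3·0.42 + 2.34·7.4·8.6·0.55 + 1.62·7.4·18.3·0.55 + 1.17·8.6·18.3·0.28] = 672.877 + 801.924 = 1474.8.
Under uncorrelated errors the observed covariances equal the true-score covariances, so only the own-variance terms attenuate.
True-score variance = [0.4²·24.9²·0.68 + 1.8²·7.4²·0.95 + 1.3²·8.6²·0.80 + 0.9²·18.3²·0.90] + 801.924 = 580.137 + 801.924 = 1382.06.
Reliability = 1382.06 / 1474.8 = 0.937.

0.937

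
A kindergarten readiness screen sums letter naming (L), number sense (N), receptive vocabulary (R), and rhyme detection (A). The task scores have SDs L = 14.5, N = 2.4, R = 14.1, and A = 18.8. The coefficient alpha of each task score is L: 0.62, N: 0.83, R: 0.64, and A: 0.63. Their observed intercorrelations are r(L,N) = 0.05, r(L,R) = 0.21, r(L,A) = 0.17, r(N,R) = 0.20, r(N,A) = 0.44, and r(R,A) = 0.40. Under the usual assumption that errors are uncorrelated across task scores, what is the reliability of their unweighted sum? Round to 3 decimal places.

0.767

Var(L+N+R+A) = 14.5² + 2.4² + 14.1² + 18.8² + 2·[14.5·2.4·0.05 + 14.5·14.1·0.21 + 14.5·18.8·0.17 + 2.4·14.1·0.20 + 2.4·18.8·0.44 + 14.1·18.8·0.40] = 768.26 + 447.339 = 1215.6.
Because errors are independent across components, Cov(Tᵢ,Tⱼ) = Cov(Xᵢ,Xⱼ); the off-diagonal part of the true-score variance is the same as above.
True-score variance = [14.5²·0.62 + 2.4²·0.83 + 14.1²·0.64 + 18.8²·0.63] + 447.339 = 485.041 + 447.339 = 932.38.
Reliability = 932.38 / 1215.6 = 0.767.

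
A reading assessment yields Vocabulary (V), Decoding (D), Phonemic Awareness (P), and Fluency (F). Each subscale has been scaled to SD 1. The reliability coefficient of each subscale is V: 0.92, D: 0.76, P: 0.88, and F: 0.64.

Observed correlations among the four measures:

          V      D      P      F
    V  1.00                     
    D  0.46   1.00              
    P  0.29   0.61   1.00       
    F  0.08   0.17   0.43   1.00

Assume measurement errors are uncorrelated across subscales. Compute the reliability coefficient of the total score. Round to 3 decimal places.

0.901

Var(V+D+P+F) = 4 + 2·[0.46 + 0.29 + 0.08 + 0.61 + 0.17 + 0.43] = 4 + 4.08 = 8.08.
Because errors are independent across components, Cov(Tᵢ,Tⱼ) = Cov(Xᵢ,Xⱼ); the off-diagonal part of the true-score variance is the same as above.
True-score variance = [0.92 + 0.76 + 0.88 + 0.64] + 4.08 = 3.2 + 4.08 = 7.28.
Reliability = 7.28 / 8.08 = 0.901.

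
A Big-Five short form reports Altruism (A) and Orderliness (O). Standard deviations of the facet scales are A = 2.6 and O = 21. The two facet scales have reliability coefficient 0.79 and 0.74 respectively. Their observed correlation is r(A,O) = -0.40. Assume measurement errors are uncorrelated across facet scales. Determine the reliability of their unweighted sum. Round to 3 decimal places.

0.713

Var(A+O) = 2.6² + 21² + 2·[2.6·21·(-0.40)] = 447.76 − 43.68 = 404.08.
With uncorrelated errors the cross-covariances are all true-score covariance, so they carry over unchanged; only the diagonal terms shrink to ρᵢσᵢ².
True-score variance = [2.6²·0.79 + 21²·0.74] − 43.68 = 331.68 − 43.68 = 288.
Reliability = 288 / 404.08 = 0.713.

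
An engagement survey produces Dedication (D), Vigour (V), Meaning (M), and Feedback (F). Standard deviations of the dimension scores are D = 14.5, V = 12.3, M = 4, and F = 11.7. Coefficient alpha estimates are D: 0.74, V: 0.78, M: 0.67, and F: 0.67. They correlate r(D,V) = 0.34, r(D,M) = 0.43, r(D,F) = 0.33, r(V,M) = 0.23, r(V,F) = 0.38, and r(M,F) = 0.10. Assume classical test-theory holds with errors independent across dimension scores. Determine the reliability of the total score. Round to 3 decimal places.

0.853

Var(D+V+M+F) = 14.5² + 12.3² + 4² + 11.7² + 2·[14.5·12.3·0.34 + 14.5·4·0.43 + 14.5·11.7·0.33 + 12.3·4·0.23 + 12.3·11.7·0.38 + 4·11.7·0.10] = 514.43 + 424.491 = 938.921.
Under uncorrelated errors the observed covariances equal the true-score covariances, so only the own-variance terms attenuate.
True-score variance = [14.5²·0.74 + 12.3²·0.78 + 4²·0.67 + 11.7²·0.67] + 424.491 = 376.028 + 424.491 = 800.518.
Reliability = 800.518 / 938.921 = 0.853.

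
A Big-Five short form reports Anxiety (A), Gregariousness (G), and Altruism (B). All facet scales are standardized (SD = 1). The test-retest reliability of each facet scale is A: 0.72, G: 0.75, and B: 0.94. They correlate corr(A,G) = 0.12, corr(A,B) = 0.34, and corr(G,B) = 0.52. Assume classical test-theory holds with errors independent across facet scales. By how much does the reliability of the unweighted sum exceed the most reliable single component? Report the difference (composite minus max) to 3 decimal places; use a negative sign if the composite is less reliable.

-0.059

Var(sum) = 3 + 1.96 = 4.96; true-score variance = 2.41 + 1.96 = 4.37; composite reliability = 0.8810.
Max component reliability = 0.9400.
Difference = 0.8810 − 0.9400 = -0.059.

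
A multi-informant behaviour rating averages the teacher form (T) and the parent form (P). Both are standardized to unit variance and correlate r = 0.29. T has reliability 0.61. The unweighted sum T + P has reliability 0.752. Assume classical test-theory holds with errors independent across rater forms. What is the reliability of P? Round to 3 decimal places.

Var(T+P) = 2 + 2·0.29 = 2.580.
True-score variance = ρ_T + ρ_P + 2·0.29, so 0.752 = (0.61 + ρ_P + 0.58) / 2.580.
ρ_P = 0.752·2.580 − 0.61 − 0.58 = 0.750.

0.750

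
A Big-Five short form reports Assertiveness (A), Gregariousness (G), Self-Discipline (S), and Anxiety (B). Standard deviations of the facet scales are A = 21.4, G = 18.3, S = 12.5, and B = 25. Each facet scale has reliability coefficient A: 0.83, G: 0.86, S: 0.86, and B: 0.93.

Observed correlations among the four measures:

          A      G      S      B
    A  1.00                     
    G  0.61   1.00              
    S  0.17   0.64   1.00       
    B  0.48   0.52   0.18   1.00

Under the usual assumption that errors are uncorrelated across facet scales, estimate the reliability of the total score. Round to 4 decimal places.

Var(A+G+S+B) = 21.4² + 18.3² + 12.5² + 25² + 2·[21.4·18.3·0.61 + 21.4·12.5·0.17 + 21.4·25·0.48 + 18.3·12.5·0.64 + 18.3·25·0.52 + 12.5·25·0.18] = 1574.1 + 1963.43 = 3537.53.
Under uncorrelated errors the observed covariances equal the true-score covariances, so only the own-variance terms attenuate.
True-score variance = [21.4²·0.83 + 18.3²·0.86 + 12.5²·0.86 + 25²·0.93] + 1963.43 = 1383.74 + 1963.43 = 3347.16.
Reliability = 3347.16 / 3537.53 = 0.9462.

0.9462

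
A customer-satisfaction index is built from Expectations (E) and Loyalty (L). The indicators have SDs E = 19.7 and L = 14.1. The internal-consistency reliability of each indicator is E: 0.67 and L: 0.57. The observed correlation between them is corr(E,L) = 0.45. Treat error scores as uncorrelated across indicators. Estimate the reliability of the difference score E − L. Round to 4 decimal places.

0.3661

Var(E−L) = 19.7² + 14.1² − 2·19.7·14.1·0.45 = 586.9 − 249.993 = 336.907.
Because errors are independent across components, Cov(Tᵢ,Tⱼ) = Cov(Xᵢ,Xⱼ); the off-diagonal part of the true-score variance is the same as above.
True-score variance = [19.7²·0.67 + 14.1²·0.57] − 249.993 = 373.342 − 249.993 = 123.349.
Reliability = 123.349 / 336.907 = 0.3661.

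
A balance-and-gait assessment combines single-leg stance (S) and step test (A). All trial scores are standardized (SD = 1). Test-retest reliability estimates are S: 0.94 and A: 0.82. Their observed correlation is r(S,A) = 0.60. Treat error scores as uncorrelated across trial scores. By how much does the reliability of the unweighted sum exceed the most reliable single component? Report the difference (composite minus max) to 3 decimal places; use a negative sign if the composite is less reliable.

-0.015

Var(sum) = 2 + 1.2 = 3.2; true-score variance = 1.76 + 1.2 = 2.96; composite reliability = 0.9250.
Max component reliability = 0.9400.
Difference = 0.9250 − 0.9400 = -0.015.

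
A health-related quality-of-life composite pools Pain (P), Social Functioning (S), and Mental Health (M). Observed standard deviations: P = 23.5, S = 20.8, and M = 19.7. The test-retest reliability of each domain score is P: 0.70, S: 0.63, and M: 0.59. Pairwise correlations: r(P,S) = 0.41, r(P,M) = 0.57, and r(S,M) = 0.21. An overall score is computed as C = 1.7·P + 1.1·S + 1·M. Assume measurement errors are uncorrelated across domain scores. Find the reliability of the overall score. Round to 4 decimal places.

0.8085

Var(C) = 1.7²·23.5² + 1.1²·20.8² + 19.7² + 2·[1.87·23.5·20.8·0.41 + 1.7·23.5·19.7·0.57 + 1.1·20.8·19.7·0.21] = 2507.59 + 1836.03 = 4343.62.
Under uncorrelated errors the observed covariances equal the true-score covariances, so only the own-variance terms attenuate.
True-score variance = [1.7²·23.5²·0.70 + 1.1²·20.8²·0.63 + 19.7²·0.59] + 1836.03 = 1675.98 + 1836.03 = 3512.01.
Reliability = 3512.01 / 4343.62 = 0.8085.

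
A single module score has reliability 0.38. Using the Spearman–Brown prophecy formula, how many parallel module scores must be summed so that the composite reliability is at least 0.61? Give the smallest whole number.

3

k ≥ ρ*(1−ρ₁)/(ρ₁(1−ρ*)) = 0.61·0.62 / (0.38·0.39) = 2.552.
Smallest integer k = 3.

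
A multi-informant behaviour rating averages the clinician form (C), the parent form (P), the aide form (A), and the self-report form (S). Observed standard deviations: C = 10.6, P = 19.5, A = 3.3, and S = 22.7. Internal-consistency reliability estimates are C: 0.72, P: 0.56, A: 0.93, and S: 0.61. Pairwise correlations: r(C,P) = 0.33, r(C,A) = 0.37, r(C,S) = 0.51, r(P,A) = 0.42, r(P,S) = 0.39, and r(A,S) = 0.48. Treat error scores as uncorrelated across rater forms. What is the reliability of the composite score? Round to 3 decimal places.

0.789

Var(C+P+A+S) = 10.6² + 19.5² + 3.3² + 22.7² + 2·[10.6·19.5·0.33 + 10.6·3.3·0.37 + 10.6·22.7·0.51 + 19.5·3.3·0.42 + 19.5·22.7·0.39 + 3.3·22.7·0.48] = 1018.79 + 878.974 = 1897.76.
Under uncorrelated errors the observed covariances equal the true-score covariances, so only the own-variance terms attenuate.
True-score variance = [10.6²·0.72 + 19.5²·0.56 + 3.3²·0.93 + 22.7²·0.61] + 878.974 = 618.294 + 878.974 = 1497.27.
Reliability = 1497.27 / 1897.76 = 0.789.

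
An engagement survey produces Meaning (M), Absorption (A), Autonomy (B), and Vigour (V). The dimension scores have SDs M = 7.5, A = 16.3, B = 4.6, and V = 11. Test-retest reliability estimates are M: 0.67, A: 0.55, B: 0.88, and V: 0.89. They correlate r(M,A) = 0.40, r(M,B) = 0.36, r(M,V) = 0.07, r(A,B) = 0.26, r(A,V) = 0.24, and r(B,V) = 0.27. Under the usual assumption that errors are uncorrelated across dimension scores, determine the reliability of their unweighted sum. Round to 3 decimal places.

Var(M+A+B+V) = 7.5² + 16.3² + 4.6² + 11² + 2·[7.5·16.3·0.40 + 7.5·4.6·0.36 + 7.5·11·0.07 + 16.3·4.6·0.26 + 16.3·11·0.24 + 4.6·11·0.27] = 464.1 + 286.568 = 750.668.
With uncorrelated errors the cross-covariances are all true-score covariance, so they carry over unchanged; only the diagonal terms shrink to ρᵢσᵢ².
True-score variance = [7.5²·0.67 + 16.3²·0.55 + 4.6²·0.88 + 11²·0.89] + 286.568 = 310.128 + 286.568 = 596.695.
Reliability = 596.695 / 750.668 = 0.795.

0.795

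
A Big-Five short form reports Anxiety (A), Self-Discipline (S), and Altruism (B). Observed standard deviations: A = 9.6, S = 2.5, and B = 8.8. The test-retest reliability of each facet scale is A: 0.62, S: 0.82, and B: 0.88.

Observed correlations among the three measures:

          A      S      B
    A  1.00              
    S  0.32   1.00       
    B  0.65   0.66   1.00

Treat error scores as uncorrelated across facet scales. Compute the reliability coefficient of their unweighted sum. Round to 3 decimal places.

0.862

Var(A+S+B) = 9.6² + 2.5² + 8.8² + 2·[9.6·2.5·0.32 + 9.6·8.8·0.65 + 2.5·8.8·0.66] = 175.85 + 154.224 = 330.074.
Because errors are independent across components, Cov(Tᵢ,Tⱼ) = Cov(Xᵢ,Xⱼ); the off-diagonal part of the true-score variance is the same as above.
True-score variance = [9.6²·0.62 + 2.5²·0.82 + 8.8²·0.88] + 154.224 = 130.411 + 154.224 = 284.635.
Reliability = 284.635 / 330.074 = 0.862.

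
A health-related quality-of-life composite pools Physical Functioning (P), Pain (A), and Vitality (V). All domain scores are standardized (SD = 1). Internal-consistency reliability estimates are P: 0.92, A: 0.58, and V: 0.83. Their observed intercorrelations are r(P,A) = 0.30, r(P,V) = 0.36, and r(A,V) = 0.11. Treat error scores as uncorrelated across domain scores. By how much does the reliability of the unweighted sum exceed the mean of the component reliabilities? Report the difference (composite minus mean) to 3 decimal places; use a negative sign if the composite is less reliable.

Var(sum) = 3 + 1.54 = 4.54; true-score variance = 2.33 + 1.54 = 3.87; composite reliability = 0.8524.
Mean component reliability = 0.7767.
Difference = 0.8524 − 0.7767 = 0.076.

0.076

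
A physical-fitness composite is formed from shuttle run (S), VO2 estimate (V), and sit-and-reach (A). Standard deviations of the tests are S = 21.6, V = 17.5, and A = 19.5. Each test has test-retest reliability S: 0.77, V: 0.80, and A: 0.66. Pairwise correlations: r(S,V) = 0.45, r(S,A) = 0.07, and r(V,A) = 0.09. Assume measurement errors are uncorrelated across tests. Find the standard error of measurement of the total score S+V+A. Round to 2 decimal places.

17.26

Var(total) = 1153.06 + 460.593 = 1613.65.
True-score variance = 855.216 + 460.593 = 1315.81, so reliability = 0.8154.
Error variance = 1613.65 − 1315.81 = 297.844; SEM = √297.844 = 17.26.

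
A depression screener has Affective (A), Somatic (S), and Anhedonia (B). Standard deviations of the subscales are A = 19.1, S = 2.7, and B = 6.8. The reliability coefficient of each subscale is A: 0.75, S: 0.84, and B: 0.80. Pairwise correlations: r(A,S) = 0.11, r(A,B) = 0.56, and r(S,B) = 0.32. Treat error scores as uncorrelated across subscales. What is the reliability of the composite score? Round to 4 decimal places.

Var(A+S+B) = 19.1² + 2.7² + 6.8² + 2·[19.1·2.7·0.11 + 19.1·6.8·0.56 + 2.7·6.8·0.32] = 418.34 + 168.561 = 586.901.
Under uncorrelated errors the observed covariances equal the true-score covariances, so only the own-variance terms attenuate.
True-score variance = [19.1²·0.75 + 2.7²·0.84 + 6.8²·0.80] + 168.561 = 316.723 + 168.561 = 485.285.
Reliability = 485.285 / 586.901 = 0.8269.

0.8269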